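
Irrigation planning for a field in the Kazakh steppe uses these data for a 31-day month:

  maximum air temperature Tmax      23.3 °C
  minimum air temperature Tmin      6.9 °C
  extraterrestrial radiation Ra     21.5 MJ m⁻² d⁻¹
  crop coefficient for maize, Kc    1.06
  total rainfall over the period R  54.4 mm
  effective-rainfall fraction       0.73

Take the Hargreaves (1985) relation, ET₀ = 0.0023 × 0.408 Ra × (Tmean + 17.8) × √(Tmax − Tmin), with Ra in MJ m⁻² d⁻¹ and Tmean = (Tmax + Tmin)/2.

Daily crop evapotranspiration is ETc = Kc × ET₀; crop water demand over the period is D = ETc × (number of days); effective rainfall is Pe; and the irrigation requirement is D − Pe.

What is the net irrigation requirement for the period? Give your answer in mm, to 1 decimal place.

Tmean = (23.3 + 6.9)/2 = 15.10 °C
0.408 Ra = 0.408 × 21.5 = 8.7720 mm/d equivalent
ET₀ = 0.0023 × 8.7720 × (15.10 + 17.8) × √16.4 = 0.0023 × 8.7720 × 32.90 × 4.0497 = 2.6881 mm/d
ETc = Kc × ET₀ = 1.06 × 2.6881 = 2.8494 mm/d
Crop demand D = ETc × 31 d = 2.8494 × 31 = 88.331 mm
Pe = 0.73 × 54.4 = 39.712 mm
D − Pe = 88.331 − 39.712 = 48.619 mm

48.6 mm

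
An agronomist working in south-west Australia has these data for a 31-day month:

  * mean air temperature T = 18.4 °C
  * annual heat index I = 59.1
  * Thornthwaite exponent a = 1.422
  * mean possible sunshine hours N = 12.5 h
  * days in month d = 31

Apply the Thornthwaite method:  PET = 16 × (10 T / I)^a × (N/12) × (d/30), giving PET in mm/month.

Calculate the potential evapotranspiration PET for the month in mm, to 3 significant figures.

86.6 mm

10T/I = 10 × 18.4 / 59.1 = 3.1134
(10T/I)^a = 3.1134^1.422 = 5.0278
Uncorrected PET = 16 × 5.0278 = 80.445 mm
Correction = (N/12)(d/30) = (12.5/12)(31/30) = 1.0764
PET = 80.445 × 1.0764 = 86.591 mm/month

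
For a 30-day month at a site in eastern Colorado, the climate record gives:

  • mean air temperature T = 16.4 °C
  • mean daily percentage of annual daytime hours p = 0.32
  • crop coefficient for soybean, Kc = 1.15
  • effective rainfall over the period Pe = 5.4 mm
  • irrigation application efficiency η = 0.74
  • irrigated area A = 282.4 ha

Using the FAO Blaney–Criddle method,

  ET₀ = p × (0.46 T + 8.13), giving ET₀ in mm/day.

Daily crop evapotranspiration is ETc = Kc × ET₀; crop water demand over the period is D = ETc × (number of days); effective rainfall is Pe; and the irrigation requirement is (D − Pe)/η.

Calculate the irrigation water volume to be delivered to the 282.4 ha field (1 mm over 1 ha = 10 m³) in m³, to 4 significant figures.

639800 m³

ET₀ = 0.32 × (0.46 × 16.4 + 8.13) = 0.32 × 15.674 = 5.0157 mm/d
ETc = Kc × ET₀ = 1.15 × 5.0157 = 5.7681 mm/d
Crop demand D = ETc × 30 d = 5.7681 × 30 = 173.043 mm
D − Pe = 173.043 − 5.4 = 167.643 mm
Gross irrigation = 167.643 / 0.74 = 226.545 mm
Volume = 226.545 mm × 282.4 ha × 10 = 639763.1 m³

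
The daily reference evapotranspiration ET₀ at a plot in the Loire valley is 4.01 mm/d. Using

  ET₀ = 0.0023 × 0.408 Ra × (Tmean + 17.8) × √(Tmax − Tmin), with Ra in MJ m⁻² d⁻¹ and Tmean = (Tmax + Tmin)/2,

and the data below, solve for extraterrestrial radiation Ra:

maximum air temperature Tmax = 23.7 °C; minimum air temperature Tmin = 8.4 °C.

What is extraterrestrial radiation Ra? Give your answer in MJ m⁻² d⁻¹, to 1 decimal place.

32.3 MJ m⁻² d⁻¹

Tmean = (23.7+8.4)/2 = 16.05 °C; ΔT = 15.3
Ra = ET₀ / [0.0023 × 0.408 × (Tmean+17.8) × √ΔT]
   = 4.01 / (0.0023 × 0.408 × 33.85 × 3.9115) = 32.274 MJ m⁻² d⁻¹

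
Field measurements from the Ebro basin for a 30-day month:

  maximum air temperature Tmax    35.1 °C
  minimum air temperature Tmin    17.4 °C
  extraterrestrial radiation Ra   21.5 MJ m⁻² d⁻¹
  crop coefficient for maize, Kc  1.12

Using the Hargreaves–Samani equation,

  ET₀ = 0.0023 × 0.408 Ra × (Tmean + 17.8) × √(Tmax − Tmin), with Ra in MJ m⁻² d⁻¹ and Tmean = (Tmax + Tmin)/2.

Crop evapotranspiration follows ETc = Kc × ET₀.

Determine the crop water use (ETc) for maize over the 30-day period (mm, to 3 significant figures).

Tmean = (35.1 + 17.4)/2 = 26.25 °C
0.408 Ra = 0.408 × 21.5 = 8.7720 mm/d equivalent
ET₀ = 0.0023 × 8.7720 × (26.25 + 17.8) × √17.7 = 0.0023 × 8.7720 × 44.05 × 4.2071 = 3.7390 mm/d
ETc = Kc × ET₀ = 1.12 × 3.7390 = 4.1877 mm/d
Over 30 days: 4.1877 × 30 = 125.631 mm

126 mm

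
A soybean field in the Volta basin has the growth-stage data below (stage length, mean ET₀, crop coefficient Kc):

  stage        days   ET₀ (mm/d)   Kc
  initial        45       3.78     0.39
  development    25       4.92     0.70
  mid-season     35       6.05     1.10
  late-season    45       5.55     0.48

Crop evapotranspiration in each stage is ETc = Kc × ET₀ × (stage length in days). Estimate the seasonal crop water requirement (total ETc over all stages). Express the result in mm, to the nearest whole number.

505 mm

initial: 0.39 × 3.78 × 45 = 66.34 mm
development: 0.70 × 4.92 × 25 = 86.10 mm
mid-season: 1.10 × 6.05 × 35 = 232.93 mm
late-season: 0.48 × 5.55 × 45 = 119.88 mm
Seasonal total = 505.25 mm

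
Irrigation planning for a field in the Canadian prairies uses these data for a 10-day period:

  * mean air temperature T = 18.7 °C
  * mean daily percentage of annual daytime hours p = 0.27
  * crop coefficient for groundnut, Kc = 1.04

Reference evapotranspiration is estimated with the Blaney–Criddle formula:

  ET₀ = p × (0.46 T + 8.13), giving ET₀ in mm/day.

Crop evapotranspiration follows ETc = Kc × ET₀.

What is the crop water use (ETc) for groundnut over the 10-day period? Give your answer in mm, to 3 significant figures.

ET₀ = 0.27 × (0.46 × 18.7 + 8.13) = 0.27 × 16.732 = 4.5176 mm/d
ETc = Kc × ET₀ = 1.04 × 4.5176 = 4.6983 mm/d
Over 10 days: 4.6983 × 10 = 46.983 mm

47.0 mm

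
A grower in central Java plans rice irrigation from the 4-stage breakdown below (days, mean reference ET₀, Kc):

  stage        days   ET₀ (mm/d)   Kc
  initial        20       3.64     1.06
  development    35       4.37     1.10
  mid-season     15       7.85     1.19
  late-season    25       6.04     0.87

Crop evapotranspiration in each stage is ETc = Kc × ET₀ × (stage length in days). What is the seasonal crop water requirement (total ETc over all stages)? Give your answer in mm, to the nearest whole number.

initial: 1.06 × 3.64 × 20 = 77.17 mm
development: 1.10 × 4.37 × 35 = 168.25 mm
mid-season: 1.19 × 7.85 × 15 = 140.12 mm
late-season: 0.87 × 6.04 × 25 = 131.37 mm
Seasonal total = 516.91 mm

517 mm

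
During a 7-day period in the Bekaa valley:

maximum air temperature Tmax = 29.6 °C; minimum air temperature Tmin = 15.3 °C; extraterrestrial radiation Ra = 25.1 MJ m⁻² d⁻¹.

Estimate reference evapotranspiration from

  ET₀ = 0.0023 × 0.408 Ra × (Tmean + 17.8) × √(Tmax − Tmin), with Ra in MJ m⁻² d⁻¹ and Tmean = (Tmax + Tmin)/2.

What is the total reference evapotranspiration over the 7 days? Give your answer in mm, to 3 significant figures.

25.1 mm

Tmean = (29.6 + 15.3)/2 = 22.45 °C
0.408 Ra = 0.408 × 25.1 = 10.2408 mm/d equivalent
ET₀ = 0.0023 × 10.2408 × (22.45 + 17.8) × √14.3 = 0.0023 × 10.2408 × 40.25 × 3.7815 = 3.5850 mm/d
Over 7 days: 3.5850 × 7 = 25.095 mm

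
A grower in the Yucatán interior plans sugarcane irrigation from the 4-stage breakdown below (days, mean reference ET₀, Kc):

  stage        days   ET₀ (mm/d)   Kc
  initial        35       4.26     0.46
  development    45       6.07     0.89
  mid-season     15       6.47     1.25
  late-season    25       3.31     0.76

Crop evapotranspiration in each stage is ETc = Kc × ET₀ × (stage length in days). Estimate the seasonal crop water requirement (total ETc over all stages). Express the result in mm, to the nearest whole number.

496 mm

initial: 0.46 × 4.26 × 35 = 68.59 mm
development: 0.89 × 6.07 × 45 = 243.10 mm
mid-season: 1.25 × 6.47 × 15 = 121.31 mm
late-season: 0.76 × 3.31 × 25 = 62.89 mm
Seasonal total = 495.89 mm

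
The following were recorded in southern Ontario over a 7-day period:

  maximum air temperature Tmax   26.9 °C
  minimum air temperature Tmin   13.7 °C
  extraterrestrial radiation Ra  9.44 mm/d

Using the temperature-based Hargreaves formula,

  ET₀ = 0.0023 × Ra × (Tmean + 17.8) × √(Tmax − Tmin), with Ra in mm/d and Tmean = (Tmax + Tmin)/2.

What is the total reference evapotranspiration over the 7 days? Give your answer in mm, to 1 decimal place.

21.0 mm

Tmean = (26.9 + 13.7)/2 = 20.30 °C
ET₀ = 0.0023 × 9.44 × (20.30 + 17.8) × √13.2 = 0.0023 × 9.44 × 38.10 × 3.6332 = 3.0055 mm/d
Over 7 days: 3.0055 × 7 = 21.039 mm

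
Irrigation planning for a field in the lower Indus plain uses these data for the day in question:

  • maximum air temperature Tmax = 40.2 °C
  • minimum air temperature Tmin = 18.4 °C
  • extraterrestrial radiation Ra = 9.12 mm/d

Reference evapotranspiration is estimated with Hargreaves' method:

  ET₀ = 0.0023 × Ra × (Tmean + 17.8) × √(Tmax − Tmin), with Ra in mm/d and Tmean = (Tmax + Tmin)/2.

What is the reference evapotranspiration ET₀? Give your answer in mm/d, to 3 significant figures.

4.61 mm/d

Tmean = (40.2 + 18.4)/2 = 29.30 °C
ET₀ = 0.0023 × 9.12 × (29.30 + 17.8) × √21.8 = 0.0023 × 9.12 × 47.10 × 4.6690 = 4.6128 mm/d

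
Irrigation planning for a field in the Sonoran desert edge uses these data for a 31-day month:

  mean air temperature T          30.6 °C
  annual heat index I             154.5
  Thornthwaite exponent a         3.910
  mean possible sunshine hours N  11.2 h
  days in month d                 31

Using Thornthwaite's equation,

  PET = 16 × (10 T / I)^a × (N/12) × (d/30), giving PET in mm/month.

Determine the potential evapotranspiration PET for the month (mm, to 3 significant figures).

10T/I = 10 × 30.6 / 154.5 = 1.9806
(10T/I)^a = 1.9806^3.910 = 14.4702
Uncorrected PET = 16 × 14.4702 = 231.523 mm
Correction = (N/12)(d/30) = (11.2/12)(31/30) = 0.9644
PET = 231.523 × 0.9644 = 223.281 mm/month

223 mm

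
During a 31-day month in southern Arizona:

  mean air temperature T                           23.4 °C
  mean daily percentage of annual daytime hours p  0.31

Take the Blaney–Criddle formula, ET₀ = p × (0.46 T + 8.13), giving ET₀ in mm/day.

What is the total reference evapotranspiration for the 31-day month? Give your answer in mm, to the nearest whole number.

ET₀ = 0.31 × (0.46 × 23.4 + 8.13) = 0.31 × 18.894 = 5.8571 mm/d
Monthly total = 5.8571 × 31 = 181.570 mm

182 mm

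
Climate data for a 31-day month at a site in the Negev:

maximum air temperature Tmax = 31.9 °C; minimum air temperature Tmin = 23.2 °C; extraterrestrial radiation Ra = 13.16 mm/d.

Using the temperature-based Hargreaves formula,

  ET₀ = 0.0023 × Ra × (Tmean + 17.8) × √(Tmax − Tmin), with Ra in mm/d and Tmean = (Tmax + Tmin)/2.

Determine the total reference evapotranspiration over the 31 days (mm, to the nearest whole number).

Tmean = (31.9 + 23.2)/2 = 27.55 °C
ET₀ = 0.0023 × 13.16 × (27.55 + 17.8) × √8.7 = 0.0023 × 13.16 × 45.35 × 2.9496 = 4.0488 mm/d
Over 31 days: 4.0488 × 31 = 125.513 mm

126 mm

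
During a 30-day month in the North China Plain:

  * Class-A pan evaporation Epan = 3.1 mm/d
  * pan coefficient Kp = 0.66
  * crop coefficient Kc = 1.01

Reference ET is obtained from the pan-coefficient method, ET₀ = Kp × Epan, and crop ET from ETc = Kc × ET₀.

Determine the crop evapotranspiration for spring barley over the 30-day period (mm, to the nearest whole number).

ET₀ = 0.66 × 3.1 = 2.0460 mm/d
ETc = Kc × ET₀ = 1.01 × 2.0460 = 2.0665 mm/d
Over 30 days: 2.0665 × 30 = 61.995 mm

62 mm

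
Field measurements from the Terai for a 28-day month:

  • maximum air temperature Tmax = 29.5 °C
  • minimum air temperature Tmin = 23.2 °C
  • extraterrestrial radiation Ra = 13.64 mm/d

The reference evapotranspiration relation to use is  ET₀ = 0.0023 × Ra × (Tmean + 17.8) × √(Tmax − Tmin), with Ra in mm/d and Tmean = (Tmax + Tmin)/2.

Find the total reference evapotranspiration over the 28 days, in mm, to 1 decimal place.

97.3 mm

Tmean = (29.5 + 23.2)/2 = 26.35 °C
ET₀ = 0.0023 × 13.64 × (26.35 + 17.8) × √6.3 = 0.0023 × 13.64 × 44.15 × 2.5100 = 3.4765 mm/d
Over 28 days: 3.4765 × 28 = 97.342 mm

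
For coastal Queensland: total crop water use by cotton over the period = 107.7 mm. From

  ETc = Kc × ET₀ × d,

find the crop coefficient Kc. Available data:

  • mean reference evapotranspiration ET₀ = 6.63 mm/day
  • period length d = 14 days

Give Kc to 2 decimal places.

ETc = Kc × ET₀ × d  ⇒  Kc = ETc / (ET₀ × d)
Kc = 107.7 / (6.63 × 14) = 107.7 / 92.82 = 1.1603

1.16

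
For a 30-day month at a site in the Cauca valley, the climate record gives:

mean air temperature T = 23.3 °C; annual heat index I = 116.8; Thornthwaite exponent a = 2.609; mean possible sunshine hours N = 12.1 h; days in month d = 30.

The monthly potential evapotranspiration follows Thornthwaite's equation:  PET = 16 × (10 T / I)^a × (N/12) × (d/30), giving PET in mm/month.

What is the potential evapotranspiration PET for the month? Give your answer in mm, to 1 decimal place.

10T/I = 10 × 23.3 / 116.8 = 1.9949
(10T/I)^a = 1.9949^2.609 = 6.0603
Uncorrected PET = 16 × 6.0603 = 96.965 mm
Correction = (N/12)(d/30) = (12.1/12)(30/30) = 1.0083
PET = 96.965 × 1.0083 = 97.770 mm/month

97.8 mm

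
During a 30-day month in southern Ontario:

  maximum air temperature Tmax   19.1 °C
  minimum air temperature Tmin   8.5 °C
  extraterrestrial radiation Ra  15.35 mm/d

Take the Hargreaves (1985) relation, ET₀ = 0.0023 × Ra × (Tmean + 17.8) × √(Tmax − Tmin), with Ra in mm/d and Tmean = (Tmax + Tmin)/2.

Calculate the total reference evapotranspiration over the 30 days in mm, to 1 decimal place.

109.0 mm

Tmean = (19.1 + 8.5)/2 = 13.80 °C
ET₀ = 0.0023 × 15.35 × (13.80 + 17.8) × √10.6 = 0.0023 × 15.35 × 31.60 × 3.2558 = 3.6323 mm/d
Over 30 days: 3.6323 × 30 = 108.969 mm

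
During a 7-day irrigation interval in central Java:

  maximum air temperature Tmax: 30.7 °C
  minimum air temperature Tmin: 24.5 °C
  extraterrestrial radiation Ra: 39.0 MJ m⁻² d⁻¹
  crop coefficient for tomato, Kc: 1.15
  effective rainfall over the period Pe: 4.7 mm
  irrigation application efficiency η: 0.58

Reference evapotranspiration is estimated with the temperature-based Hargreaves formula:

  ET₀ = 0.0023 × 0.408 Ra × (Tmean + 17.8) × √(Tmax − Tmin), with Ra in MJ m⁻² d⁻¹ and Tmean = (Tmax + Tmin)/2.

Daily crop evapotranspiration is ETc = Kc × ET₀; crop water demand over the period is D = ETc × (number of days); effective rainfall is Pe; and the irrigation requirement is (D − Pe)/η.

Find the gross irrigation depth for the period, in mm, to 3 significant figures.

49.3 mm

Tmean = (30.7 + 24.5)/2 = 27.60 °C
0.408 Ra = 0.408 × 39.0 = 15.9120 mm/d equivalent
ET₀ = 0.0023 × 15.9120 × (27.60 + 17.8) × √6.2 = 0.0023 × 15.9120 × 45.40 × 2.4900 = 4.1372 mm/d
ETc = Kc × ET₀ = 1.15 × 4.1372 = 4.7578 mm/d
Crop demand D = ETc × 7 d = 4.7578 × 7 = 33.305 mm
D − Pe = 33.305 − 4.7 = 28.605 mm
Gross irrigation = 28.605 / 0.58 = 49.319 mm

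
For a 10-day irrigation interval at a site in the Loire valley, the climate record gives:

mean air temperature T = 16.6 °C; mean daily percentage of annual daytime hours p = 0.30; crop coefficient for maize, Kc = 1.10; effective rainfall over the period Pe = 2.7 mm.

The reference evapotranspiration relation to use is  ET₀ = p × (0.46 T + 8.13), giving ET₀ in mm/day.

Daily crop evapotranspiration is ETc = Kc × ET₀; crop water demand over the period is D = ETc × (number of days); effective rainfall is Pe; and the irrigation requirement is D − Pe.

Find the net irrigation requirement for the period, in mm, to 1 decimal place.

ET₀ = 0.30 × (0.46 × 16.6 + 8.13) = 0.30 × 15.766 = 4.7298 mm/d
ETc = Kc × ET₀ = 1.10 × 4.7298 = 5.2028 mm/d
Crop demand D = ETc × 10 d = 5.2028 × 10 = 52.028 mm
D − Pe = 52.028 − 2.7 = 49.328 mm

49.3 mm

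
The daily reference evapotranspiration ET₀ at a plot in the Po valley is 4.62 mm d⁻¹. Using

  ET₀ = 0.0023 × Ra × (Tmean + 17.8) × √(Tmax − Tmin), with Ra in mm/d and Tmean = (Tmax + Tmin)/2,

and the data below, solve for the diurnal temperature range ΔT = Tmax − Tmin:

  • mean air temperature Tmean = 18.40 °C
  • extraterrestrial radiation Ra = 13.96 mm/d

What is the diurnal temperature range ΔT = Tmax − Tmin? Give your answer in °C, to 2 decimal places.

15.80 °C

√ΔT = ET₀ / [0.0023 × Ra × (Tmean+17.8)] = 4.62 / (0.0023 × 13.96 × 36.20) = 3.9748
ΔT = 3.9748² = 15.799 °C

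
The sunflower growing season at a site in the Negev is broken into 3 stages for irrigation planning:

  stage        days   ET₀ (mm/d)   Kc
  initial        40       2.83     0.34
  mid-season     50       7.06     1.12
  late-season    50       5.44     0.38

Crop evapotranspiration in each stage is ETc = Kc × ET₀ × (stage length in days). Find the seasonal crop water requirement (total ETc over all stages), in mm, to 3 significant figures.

537 mm

initial: 0.34 × 2.83 × 40 = 38.49 mm
mid-season: 1.12 × 7.06 × 50 = 395.36 mm
late-season: 0.38 × 5.44 × 50 = 103.36 mm
Seasonal total = 537.21 mm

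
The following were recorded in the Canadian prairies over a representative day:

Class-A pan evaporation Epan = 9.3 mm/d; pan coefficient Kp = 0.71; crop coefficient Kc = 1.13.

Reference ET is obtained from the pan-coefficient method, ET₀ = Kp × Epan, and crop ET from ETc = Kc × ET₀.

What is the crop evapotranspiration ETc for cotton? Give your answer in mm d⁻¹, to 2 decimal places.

ET₀ = 0.71 × 9.3 = 6.6030 mm/d
ETc = Kc × ET₀ = 1.13 × 6.6030 = 7.4614 mm/d

7.46 mm d⁻¹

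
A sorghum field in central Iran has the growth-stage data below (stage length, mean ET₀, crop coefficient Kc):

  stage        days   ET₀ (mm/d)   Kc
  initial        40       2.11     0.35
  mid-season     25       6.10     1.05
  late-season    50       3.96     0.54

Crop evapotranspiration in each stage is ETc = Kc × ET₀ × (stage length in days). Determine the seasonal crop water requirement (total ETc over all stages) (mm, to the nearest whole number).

initial: 0.35 × 2.11 × 40 = 29.54 mm
mid-season: 1.05 × 6.10 × 25 = 160.13 mm
late-season: 0.54 × 3.96 × 50 = 106.92 mm
Seasonal total = 296.59 mm

297 mm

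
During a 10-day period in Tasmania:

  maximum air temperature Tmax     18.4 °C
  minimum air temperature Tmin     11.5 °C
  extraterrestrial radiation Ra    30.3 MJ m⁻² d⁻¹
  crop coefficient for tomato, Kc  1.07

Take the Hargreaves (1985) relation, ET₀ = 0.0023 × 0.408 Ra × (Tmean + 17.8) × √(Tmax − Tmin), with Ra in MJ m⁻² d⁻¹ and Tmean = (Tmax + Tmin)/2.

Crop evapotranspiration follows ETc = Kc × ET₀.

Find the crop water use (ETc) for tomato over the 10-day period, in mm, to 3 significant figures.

26.2 mm

Tmean = (18.4 + 11.5)/2 = 14.95 °C
0.408 Ra = 0.408 × 30.3 = 12.3624 mm/d equivalent
ET₀ = 0.0023 × 12.3624 × (14.95 + 17.8) × √6.9 = 0.0023 × 12.3624 × 32.75 × 2.6268 = 2.4461 mm/d
ETc = Kc × ET₀ = 1.07 × 2.4461 = 2.6173 mm/d
Over 10 days: 2.6173 × 10 = 26.173 mm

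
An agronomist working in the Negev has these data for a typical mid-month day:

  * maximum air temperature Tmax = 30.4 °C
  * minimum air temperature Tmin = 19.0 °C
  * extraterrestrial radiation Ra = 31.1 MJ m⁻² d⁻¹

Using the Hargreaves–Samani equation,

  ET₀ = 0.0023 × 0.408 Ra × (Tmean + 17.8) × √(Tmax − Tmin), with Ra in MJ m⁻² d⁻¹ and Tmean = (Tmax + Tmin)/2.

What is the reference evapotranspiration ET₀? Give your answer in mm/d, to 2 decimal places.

Tmean = (30.4 + 19.0)/2 = 24.70 °C
0.408 Ra = 0.408 × 31.1 = 12.6888 mm/d equivalent
ET₀ = 0.0023 × 12.6888 × (24.70 + 17.8) × √11.4 = 0.0023 × 12.6888 × 42.50 × 3.3764 = 4.1879 mm/d

4.19 mm/d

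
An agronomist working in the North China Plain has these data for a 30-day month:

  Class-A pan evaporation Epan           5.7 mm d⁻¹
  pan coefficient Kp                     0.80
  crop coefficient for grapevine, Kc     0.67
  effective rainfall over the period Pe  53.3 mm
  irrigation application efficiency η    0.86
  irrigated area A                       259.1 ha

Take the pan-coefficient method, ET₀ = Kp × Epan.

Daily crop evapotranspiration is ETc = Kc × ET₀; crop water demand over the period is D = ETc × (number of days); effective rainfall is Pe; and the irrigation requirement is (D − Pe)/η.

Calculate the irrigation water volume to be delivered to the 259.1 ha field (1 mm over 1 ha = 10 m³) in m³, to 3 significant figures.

116000 m³

ET₀ = 0.80 × 5.7 = 4.5600 mm/d
ETc = Kc × ET₀ = 0.67 × 4.5600 = 3.0552 mm/d
Crop demand D = ETc × 30 d = 3.0552 × 30 = 91.656 mm
D − Pe = 91.656 − 53.3 = 38.356 mm
Gross irrigation = 38.356 / 0.86 = 44.600 mm
Volume = 44.600 mm × 259.1 ha × 10 = 115558.6 m³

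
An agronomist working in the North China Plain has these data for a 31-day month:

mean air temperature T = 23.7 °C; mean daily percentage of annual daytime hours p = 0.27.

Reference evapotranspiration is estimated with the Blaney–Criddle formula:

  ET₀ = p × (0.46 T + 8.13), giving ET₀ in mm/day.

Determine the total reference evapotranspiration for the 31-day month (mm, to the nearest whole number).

159 mm

ET₀ = 0.27 × (0.46 × 23.7 + 8.13) = 0.27 × 19.032 = 5.1386 mm/d
Monthly total = 5.1386 × 31 = 159.297 mm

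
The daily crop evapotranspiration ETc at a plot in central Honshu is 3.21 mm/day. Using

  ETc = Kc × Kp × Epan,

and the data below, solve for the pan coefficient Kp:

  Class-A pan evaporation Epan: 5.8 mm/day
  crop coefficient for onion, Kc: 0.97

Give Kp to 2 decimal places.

0.57

ETc = Kc × Kp × Epan  ⇒  Kp = ETc / (Kc × Epan)
Kp = 3.21 / (0.97 × 5.8) = 3.21 / 5.626 = 0.5706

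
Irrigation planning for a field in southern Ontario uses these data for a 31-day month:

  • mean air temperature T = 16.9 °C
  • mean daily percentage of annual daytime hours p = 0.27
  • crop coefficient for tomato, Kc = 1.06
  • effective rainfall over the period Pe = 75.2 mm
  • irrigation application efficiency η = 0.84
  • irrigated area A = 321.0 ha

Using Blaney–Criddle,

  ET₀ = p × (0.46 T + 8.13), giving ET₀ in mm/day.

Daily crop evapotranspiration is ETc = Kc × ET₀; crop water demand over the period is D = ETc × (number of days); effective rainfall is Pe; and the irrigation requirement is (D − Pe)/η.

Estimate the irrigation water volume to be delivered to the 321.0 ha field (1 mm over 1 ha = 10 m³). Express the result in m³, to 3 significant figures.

ET₀ = 0.27 × (0.46 × 16.9 + 8.13) = 0.27 × 15.904 = 4.2941 mm/d
ETc = Kc × ET₀ = 1.06 × 4.2941 = 4.5517 mm/d
Crop demand D = ETc × 31 d = 4.5517 × 31 = 141.103 mm
D − Pe = 141.103 − 75.2 = 65.903 mm
Gross irrigation = 65.903 / 0.84 = 78.456 mm
Volume = 78.456 mm × 321.0 ha × 10 = 251843.8 m³

252000 m³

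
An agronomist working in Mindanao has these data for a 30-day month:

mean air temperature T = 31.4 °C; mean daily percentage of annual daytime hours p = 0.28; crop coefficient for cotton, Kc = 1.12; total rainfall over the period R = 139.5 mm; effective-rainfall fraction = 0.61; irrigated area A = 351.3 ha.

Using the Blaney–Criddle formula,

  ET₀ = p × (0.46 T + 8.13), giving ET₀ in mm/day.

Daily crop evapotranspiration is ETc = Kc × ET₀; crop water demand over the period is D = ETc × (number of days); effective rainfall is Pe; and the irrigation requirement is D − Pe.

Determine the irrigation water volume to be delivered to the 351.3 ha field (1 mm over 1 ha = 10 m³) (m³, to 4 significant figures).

447100 m³

ET₀ = 0.28 × (0.46 × 31.4 + 8.13) = 0.28 × 22.574 = 6.3207 mm/d
ETc = Kc × ET₀ = 1.12 × 6.3207 = 7.0792 mm/d
Crop demand D = ETc × 30 d = 7.0792 × 30 = 212.376 mm
Pe = 0.61 × 139.5 = 85.095 mm
D − Pe = 212.376 − 85.095 = 127.281 mm
Volume = 127.281 mm × 351.3 ha × 10 = 447138.2 m³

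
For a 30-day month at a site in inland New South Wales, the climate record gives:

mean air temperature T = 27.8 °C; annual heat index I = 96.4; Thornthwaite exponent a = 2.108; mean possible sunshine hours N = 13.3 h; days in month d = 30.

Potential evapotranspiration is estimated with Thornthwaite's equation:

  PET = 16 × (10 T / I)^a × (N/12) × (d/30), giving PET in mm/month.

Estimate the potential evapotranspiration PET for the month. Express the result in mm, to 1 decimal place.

165.3 mm

10T/I = 10 × 27.8 / 96.4 = 2.8838
(10T/I)^a = 2.8838^2.108 = 9.3241
Uncorrected PET = 16 × 9.3241 = 149.186 mm
Correction = (N/12)(d/30) = (13.3/12)(30/30) = 1.1083
PET = 149.186 × 1.1083 = 165.343 mm/month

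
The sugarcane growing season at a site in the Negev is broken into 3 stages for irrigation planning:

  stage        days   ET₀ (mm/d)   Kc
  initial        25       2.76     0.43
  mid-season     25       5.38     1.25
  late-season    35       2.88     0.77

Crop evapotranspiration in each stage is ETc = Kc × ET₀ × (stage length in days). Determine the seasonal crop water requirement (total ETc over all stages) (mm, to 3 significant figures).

275 mm

initial: 0.43 × 2.76 × 25 = 29.67 mm
mid-season: 1.25 × 5.38 × 25 = 168.13 mm
late-season: 0.77 × 2.88 × 35 = 77.62 mm
Seasonal total = 275.42 mm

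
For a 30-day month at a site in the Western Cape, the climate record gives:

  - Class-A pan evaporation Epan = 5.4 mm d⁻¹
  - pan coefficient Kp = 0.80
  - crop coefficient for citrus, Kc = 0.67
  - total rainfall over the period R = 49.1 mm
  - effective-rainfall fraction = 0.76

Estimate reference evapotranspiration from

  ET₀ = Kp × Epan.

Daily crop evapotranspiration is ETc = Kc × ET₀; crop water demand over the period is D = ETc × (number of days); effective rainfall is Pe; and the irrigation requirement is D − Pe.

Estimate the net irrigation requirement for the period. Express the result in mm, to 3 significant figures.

ET₀ = 0.80 × 5.4 = 4.3200 mm/d
ETc = Kc × ET₀ = 0.67 × 4.3200 = 2.8944 mm/d
Crop demand D = ETc × 30 d = 2.8944 × 30 = 86.832 mm
Pe = 0.76 × 49.1 = 37.316 mm
D − Pe = 86.832 − 37.316 = 49.516 mm

49.5 mm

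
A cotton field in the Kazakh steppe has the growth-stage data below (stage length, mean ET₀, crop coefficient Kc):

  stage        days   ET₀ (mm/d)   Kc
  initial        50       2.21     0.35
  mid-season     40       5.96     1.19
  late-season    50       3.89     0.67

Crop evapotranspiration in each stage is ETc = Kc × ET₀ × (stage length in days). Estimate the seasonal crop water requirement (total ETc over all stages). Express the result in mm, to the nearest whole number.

initial: 0.35 × 2.21 × 50 = 38.68 mm
mid-season: 1.19 × 5.96 × 40 = 283.70 mm
late-season: 0.67 × 3.89 × 50 = 130.32 mm
Seasonal total = 452.70 mm

453 mm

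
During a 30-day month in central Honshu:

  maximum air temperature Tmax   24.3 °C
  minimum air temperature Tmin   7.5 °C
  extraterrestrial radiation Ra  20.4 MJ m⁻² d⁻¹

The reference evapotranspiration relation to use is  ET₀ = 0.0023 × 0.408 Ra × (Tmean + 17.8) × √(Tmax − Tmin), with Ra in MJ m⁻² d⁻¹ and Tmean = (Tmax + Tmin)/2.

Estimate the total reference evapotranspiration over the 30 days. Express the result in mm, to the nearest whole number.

79 mm

Tmean = (24.3 + 7.5)/2 = 15.90 °C
0.408 Ra = 0.408 × 20.4 = 8.3232 mm/d equivalent
ET₀ = 0.0023 × 8.3232 × (15.90 + 17.8) × √16.8 = 0.0023 × 8.3232 × 33.70 × 4.0988 = 2.6443 mm/d
Over 30 days: 2.6443 × 30 = 79.329 mm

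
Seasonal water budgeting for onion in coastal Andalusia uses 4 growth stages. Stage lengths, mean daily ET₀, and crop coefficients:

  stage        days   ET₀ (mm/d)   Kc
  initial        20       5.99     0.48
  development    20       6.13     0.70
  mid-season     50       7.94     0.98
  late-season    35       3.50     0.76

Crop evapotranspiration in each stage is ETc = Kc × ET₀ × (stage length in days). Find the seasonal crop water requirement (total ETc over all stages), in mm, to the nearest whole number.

625 mm

initial: 0.48 × 5.99 × 20 = 57.50 mm
development: 0.70 × 6.13 × 20 = 85.82 mm
mid-season: 0.98 × 7.94 × 50 = 389.06 mm
late-season: 0.76 × 3.50 × 35 = 93.10 mm
Seasonal total = 625.48 mm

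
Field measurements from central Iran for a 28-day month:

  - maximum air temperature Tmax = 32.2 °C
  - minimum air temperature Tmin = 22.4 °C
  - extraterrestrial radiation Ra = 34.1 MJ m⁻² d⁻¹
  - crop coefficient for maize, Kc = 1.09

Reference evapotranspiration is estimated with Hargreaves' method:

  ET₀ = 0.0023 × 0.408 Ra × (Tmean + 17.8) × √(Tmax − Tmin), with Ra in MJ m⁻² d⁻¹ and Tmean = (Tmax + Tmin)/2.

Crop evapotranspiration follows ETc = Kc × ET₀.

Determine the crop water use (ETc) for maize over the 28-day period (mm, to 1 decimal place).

137.9 mm

Tmean = (32.2 + 22.4)/2 = 27.30 °C
0.408 Ra = 0.408 × 34.1 = 13.9128 mm/d equivalent
ET₀ = 0.0023 × 13.9128 × (27.30 + 17.8) × √9.8 = 0.0023 × 13.9128 × 45.10 × 3.1305 = 4.5179 mm/d
ETc = Kc × ET₀ = 1.09 × 4.5179 = 4.9245 mm/d
Over 28 days: 4.9245 × 28 = 137.886 mm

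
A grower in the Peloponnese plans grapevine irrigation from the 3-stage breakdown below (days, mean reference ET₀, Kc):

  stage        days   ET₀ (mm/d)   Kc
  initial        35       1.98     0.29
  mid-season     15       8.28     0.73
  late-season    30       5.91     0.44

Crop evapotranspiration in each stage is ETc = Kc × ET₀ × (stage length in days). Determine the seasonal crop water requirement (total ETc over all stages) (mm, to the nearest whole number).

189 mm

initial: 0.29 × 1.98 × 35 = 20.10 mm
mid-season: 0.73 × 8.28 × 15 = 90.67 mm
late-season: 0.44 × 5.91 × 30 = 78.01 mm
Seasonal total = 188.78 mm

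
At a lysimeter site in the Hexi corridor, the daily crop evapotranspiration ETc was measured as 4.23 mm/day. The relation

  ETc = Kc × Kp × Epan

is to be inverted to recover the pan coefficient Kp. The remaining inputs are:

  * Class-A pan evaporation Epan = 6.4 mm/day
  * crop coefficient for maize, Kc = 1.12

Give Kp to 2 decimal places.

0.59

ETc = Kc × Kp × Epan  ⇒  Kp = ETc / (Kc × Epan)
Kp = 4.23 / (1.12 × 6.4) = 4.23 / 7.168 = 0.5901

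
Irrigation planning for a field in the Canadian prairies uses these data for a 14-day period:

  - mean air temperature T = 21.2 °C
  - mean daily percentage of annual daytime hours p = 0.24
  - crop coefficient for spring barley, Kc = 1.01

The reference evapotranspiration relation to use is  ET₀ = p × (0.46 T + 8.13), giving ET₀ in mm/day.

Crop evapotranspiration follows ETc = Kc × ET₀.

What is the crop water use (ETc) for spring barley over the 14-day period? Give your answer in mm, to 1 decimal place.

ET₀ = 0.24 × (0.46 × 21.2 + 8.13) = 0.24 × 17.882 = 4.2917 mm/d
ETc = Kc × ET₀ = 1.01 × 4.2917 = 4.3346 mm/d
Over 14 days: 4.3346 × 14 = 60.684 mm

60.7 mm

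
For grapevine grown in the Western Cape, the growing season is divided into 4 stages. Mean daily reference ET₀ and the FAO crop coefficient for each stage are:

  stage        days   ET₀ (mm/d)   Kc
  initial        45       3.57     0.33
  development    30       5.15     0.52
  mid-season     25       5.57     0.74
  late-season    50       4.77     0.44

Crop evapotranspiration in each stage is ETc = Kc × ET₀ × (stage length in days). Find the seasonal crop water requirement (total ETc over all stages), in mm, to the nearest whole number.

initial: 0.33 × 3.57 × 45 = 53.01 mm
development: 0.52 × 5.15 × 30 = 80.34 mm
mid-season: 0.74 × 5.57 × 25 = 103.05 mm
late-season: 0.44 × 4.77 × 50 = 104.94 mm
Seasonal total = 341.34 mm

341 mm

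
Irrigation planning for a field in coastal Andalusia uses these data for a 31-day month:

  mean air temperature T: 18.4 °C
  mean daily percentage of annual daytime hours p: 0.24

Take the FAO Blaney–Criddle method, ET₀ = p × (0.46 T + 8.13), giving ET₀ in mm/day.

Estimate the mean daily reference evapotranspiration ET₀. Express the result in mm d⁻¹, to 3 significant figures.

ET₀ = 0.24 × (0.46 × 18.4 + 8.13) = 0.24 × 16.594 = 3.9826 mm/d

3.98 mm d⁻¹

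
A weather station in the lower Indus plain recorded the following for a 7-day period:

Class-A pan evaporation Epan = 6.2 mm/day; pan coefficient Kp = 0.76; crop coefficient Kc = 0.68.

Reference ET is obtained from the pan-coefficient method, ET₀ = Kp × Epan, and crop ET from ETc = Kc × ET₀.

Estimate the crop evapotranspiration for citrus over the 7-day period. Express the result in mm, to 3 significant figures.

ET₀ = 0.76 × 6.2 = 4.7120 mm/d
ETc = Kc × ET₀ = 0.68 × 4.7120 = 3.2042 mm/d
Over 7 days: 3.2042 × 7 = 22.429 mm

22.4 mm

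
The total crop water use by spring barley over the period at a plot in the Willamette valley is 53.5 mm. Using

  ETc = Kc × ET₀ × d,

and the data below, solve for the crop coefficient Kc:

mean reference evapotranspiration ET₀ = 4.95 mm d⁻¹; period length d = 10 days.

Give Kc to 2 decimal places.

1.08

ETc = Kc × ET₀ × d  ⇒  Kc = ETc / (ET₀ × d)
Kc = 53.5 / (4.95 × 10) = 53.5 / 49.50 = 1.0808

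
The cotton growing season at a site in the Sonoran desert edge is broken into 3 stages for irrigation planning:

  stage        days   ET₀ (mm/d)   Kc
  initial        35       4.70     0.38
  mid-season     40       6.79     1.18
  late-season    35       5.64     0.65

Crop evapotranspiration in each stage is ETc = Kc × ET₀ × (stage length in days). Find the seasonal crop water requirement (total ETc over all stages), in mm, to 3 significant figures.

initial: 0.38 × 4.70 × 35 = 62.51 mm
mid-season: 1.18 × 6.79 × 40 = 320.49 mm
late-season: 0.65 × 5.64 × 35 = 128.31 mm
Seasonal total = 511.31 mm

511 mm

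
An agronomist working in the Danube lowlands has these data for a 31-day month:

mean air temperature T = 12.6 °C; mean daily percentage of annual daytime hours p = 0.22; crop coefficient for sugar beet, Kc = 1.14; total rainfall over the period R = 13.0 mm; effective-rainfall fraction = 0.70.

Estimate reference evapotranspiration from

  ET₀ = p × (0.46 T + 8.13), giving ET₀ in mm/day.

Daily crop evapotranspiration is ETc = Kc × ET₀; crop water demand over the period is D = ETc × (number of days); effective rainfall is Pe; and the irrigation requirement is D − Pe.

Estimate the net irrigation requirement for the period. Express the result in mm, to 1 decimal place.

ET₀ = 0.22 × (0.46 × 12.6 + 8.13) = 0.22 × 13.926 = 3.0637 mm/d
ETc = Kc × ET₀ = 1.14 × 3.0637 = 3.4926 mm/d
Crop demand D = ETc × 31 d = 3.4926 × 31 = 108.271 mm
Pe = 0.70 × 13.0 = 9.100 mm
D − Pe = 108.271 − 9.100 = 99.171 mm

99.2 mm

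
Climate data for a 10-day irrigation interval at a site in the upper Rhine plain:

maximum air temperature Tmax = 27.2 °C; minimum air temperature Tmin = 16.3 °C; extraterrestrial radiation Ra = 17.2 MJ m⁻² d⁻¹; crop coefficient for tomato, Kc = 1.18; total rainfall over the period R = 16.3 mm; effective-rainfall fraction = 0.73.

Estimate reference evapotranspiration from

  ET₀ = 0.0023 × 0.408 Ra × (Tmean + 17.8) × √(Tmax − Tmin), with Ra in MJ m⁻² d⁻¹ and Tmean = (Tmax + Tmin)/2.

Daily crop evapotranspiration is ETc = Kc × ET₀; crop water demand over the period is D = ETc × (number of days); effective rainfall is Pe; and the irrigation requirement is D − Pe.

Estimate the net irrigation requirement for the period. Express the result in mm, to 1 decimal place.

13.0 mm

Tmean = (27.2 + 16.3)/2 = 21.75 °C
0.408 Ra = 0.408 × 17.2 = 7.0176 mm/d equivalent
ET₀ = 0.0023 × 7.0176 × (21.75 + 17.8) × √10.9 = 0.0023 × 7.0176 × 39.55 × 3.3015 = 2.1075 mm/d
ETc = Kc × ET₀ = 1.18 × 2.1075 = 2.4869 mm/d
Crop demand D = ETc × 10 d = 2.4869 × 10 = 24.869 mm
Pe = 0.73 × 16.3 = 11.899 mm
D − Pe = 24.869 − 11.899 = 12.970 mm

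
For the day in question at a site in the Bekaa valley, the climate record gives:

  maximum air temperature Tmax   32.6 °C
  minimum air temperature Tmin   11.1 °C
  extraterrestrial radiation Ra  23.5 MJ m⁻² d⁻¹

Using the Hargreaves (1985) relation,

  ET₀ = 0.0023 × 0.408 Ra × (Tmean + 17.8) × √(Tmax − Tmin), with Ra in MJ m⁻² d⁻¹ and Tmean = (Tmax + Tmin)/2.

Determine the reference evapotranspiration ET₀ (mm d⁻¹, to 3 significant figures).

4.05 mm d⁻¹

Tmean = (32.6 + 11.1)/2 = 21.85 °C
0.408 Ra = 0.408 × 23.5 = 9.5880 mm/d equivalent
ET₀ = 0.0023 × 9.5880 × (21.85 + 17.8) × √21.5 = 0.0023 × 9.5880 × 39.65 × 4.6368 = 4.0543 mm/d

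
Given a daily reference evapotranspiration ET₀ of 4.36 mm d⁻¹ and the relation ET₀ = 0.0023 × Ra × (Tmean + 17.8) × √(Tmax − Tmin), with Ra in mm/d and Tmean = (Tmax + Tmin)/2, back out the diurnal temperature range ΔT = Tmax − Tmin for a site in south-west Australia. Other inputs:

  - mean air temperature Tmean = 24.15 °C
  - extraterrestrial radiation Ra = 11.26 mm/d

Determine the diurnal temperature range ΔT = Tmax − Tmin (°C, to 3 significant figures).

16.1 °C

√ΔT = ET₀ / [0.0023 × Ra × (Tmean+17.8)] = 4.36 / (0.0023 × 11.26 × 41.95) = 4.0132
ΔT = 4.0132² = 16.106 °C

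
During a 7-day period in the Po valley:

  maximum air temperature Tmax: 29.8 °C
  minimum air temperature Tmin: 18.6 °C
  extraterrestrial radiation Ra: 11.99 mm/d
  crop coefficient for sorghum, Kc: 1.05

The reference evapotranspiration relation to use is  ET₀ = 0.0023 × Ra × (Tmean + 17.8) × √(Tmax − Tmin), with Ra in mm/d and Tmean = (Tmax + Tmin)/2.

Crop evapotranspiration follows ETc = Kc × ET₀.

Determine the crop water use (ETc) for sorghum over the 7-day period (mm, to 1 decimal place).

Tmean = (29.8 + 18.6)/2 = 24.20 °C
ET₀ = 0.0023 × 11.99 × (24.20 + 17.8) × √11.2 = 0.0023 × 11.99 × 42.00 × 3.3466 = 3.8761 mm/d
ETc = Kc × ET₀ = 1.05 × 3.8761 = 4.0699 mm/d
Over 7 days: 4.0699 × 7 = 28.489 mm

28.5 mm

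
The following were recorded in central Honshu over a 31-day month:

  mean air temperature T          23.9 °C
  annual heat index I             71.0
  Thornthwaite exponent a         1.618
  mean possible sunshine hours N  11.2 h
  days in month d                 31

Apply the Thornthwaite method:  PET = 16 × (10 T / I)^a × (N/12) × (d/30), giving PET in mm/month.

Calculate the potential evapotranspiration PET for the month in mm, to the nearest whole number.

110 mm

10T/I = 10 × 23.9 / 71.0 = 3.3662
(10T/I)^a = 3.3662^1.618 = 7.1271
Uncorrected PET = 16 × 7.1271 = 114.034 mm
Correction = (N/12)(d/30) = (11.2/12)(31/30) = 0.9644
PET = 114.034 × 0.9644 = 109.974 mm/month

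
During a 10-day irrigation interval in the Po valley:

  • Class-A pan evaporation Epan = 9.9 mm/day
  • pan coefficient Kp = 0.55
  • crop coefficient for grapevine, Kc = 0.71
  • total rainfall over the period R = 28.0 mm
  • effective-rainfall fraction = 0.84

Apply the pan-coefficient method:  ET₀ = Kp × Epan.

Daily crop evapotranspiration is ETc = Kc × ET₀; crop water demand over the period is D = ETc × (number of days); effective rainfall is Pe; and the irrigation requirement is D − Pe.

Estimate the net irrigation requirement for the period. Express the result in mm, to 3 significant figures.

15.1 mm

ET₀ = 0.55 × 9.9 = 5.4450 mm/d
ETc = Kc × ET₀ = 0.71 × 5.4450 = 3.8660 mm/d
Crop demand D = ETc × 10 d = 3.8660 × 10 = 38.660 mm
Pe = 0.84 × 28.0 = 23.520 mm
D − Pe = 38.660 − 23.520 = 15.140 mm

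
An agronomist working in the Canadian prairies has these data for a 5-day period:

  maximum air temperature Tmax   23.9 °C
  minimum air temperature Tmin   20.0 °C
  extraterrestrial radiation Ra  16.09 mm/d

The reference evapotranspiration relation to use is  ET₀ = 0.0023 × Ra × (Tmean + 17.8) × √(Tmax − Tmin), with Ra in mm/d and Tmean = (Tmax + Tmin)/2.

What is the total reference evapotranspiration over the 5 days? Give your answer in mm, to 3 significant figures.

14.5 mm

Tmean = (23.9 + 20.0)/2 = 21.95 °C
ET₀ = 0.0023 × 16.09 × (21.95 + 17.8) × √3.9 = 0.0023 × 16.09 × 39.75 × 1.9748 = 2.9050 mm/d
Over 5 days: 2.9050 × 5 = 14.525 mm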